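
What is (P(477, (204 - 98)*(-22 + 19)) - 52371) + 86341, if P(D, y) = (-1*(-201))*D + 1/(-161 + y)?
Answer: 62196712/479 ≈ 1.2985e+5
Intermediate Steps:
P(D, y) = 1/(-161 + y) + 201*D (P(D, y) = 201*D + 1/(-161 + y) = 1/(-161 + y) + 201*D)
(P(477, (204 - 98)*(-22 + 19)) - 52371) + 86341 = ((1 - 32361*477 + 201*477*((204 - 98)*(-22 + 19)))/(-161 + (204 - 98)*(-22 + 19)) - 52371) + 86341 = ((1 - 15436197 + 201*477*(106*(-3)))/(-161 + 106*(-3)) - 52371) + 86341 = ((1 - 15436197 + 201*477*(-318))/(-161 - 318) - 52371) + 86341 = ((1 - 15436197 - 30488886)/(-479) - 52371) + 86341 = (-1/479*(-45925082) - 52371) + 86341 = (45925082/479 - 52371) + 86341 = 20839373/479 + 86341 = 62196712/479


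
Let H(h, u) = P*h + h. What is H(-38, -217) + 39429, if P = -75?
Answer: 42241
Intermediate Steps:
H(h, u) = -74*h (H(h, u) = -75*h + h = -74*h)
H(-38, -217) + 39429 = -74*(-38) + 39429 = 2812 + 39429 = 42241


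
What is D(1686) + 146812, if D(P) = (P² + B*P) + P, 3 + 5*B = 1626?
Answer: 17691848/5 ≈ 3.5384e+6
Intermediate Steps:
B = 1623/5 (B = -⅗ + (⅕)*1626 = -⅗ + 1626/5 = 1623/5 ≈ 324.60)
D(P) = P² + 1628*P/5 (D(P) = (P² + 1623*P/5) + P = P² + 1628*P/5)
D(1686) + 146812 = (⅕)*1686*(1628 + 5*1686) + 146812 = (⅕)*1686*(1628 + 8430) + 146812 = (⅕)*1686*10058 + 146812 = 16957788/5 + 146812 = 17691848/5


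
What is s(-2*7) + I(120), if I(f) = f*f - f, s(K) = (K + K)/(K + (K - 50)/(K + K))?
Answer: 585578/41 ≈ 14282.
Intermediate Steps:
s(K) = 2*K/(K + (-50 + K)/(2*K)) (s(K) = (2*K)/(K + (-50 + K)/((2*K))) = (2*K)/(K + (-50 + K)*(1/(2*K))) = (2*K)/(K + (-50 + K)/(2*K)) = 2*K/(K + (-50 + K)/(2*K)))
I(f) = f**2 - f
s(-2*7) + I(120) = 4*(-2*7)**2/(-50 - 2*7 + 2*(-2*7)**2) + 120*(-1 + 120) = 4*(-14)**2/(-50 - 14 + 2*(-14)**2) + 120*119 = 4*196/(-50 - 14 + 2*196) + 14280 = 4*196/(-50 - 14 + 392) + 14280 = 4*196/328 + 14280 = 4*196*(1/328) + 14280 = 98/41 + 14280 = 585578/41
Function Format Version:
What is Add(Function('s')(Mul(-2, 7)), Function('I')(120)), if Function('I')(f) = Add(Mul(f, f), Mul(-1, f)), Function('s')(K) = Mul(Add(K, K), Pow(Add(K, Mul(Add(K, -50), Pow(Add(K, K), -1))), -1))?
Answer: Rational(585578, 41) ≈ 14282.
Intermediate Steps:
Function('s')(K) = Mul(2, K, Pow(Add(K, Mul(Rational(1, 2), Pow(K, -1), Add(-50, K))), -1)) (Function('s')(K) = Mul(Mul(2, K), Pow(Add(K, Mul(Add(-50, K), Pow(Mul(2, K), -1))), -1)) = Mul(Mul(2, K), Pow(Add(K, Mul(Add(-50, K), Mul(Rational(1, 2), Pow(K, -1)))), -1)) = Mul(Mul(2, K), Pow(Add(K, Mul(Rational(1, 2), Pow(K, -1), Add(-50, K))), -1)) = Mul(2, K, Pow(Add(K, Mul(Rational(1, 2), Pow(K, -1), Add(-50, K))), -1)))
Function('I')(f) = Add(Pow(f, 2), Mul(-1, f))
Add(Function('s')(Mul(-2, 7)), Function('I')(120)) = Add(Mul(4, Pow(Mul(-2, 7), 2), Pow(Add(-50, Mul(-2, 7), Mul(2, Pow(Mul(-2, 7), 2))), -1)), Mul(120, Add(-1, 120))) = Add(Mul(4, Pow(-14, 2), Pow(Add(-50, -14, Mul(2, Pow(-14, 2))), -1)), Mul(120, 119)) = Add(Mul(4, 196, Pow(Add(-50, -14, Mul(2, 196)), -1)), 14280) = Add(Mul(4, 196, Pow(Add(-50, -14, 392), -1)), 14280) = Add(Mul(4, 196, Pow(328, -1)), 14280) = Add(Mul(4, 196, Rational(1, 328)), 14280) = Add(Rational(98, 41), 14280) = Rational(585578, 41)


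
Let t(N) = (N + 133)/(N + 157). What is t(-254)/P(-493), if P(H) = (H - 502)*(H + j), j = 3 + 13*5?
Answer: 121/41018875 ≈ 2.9499e-6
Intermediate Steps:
j = 68 (j = 3 + 65 = 68)
P(H) = (-502 + H)*(68 + H) (P(H) = (H - 502)*(H + 68) = (-502 + H)*(68 + H))
t(N) = (133 + N)/(157 + N)
t(-254)/P(-493) = ((133 - 254)/(157 - 254))/(-34136 + (-493)**2 - 434*(-493)) = (-121/(-97))/(-34136 + 243049 + 213962) = -1/97*(-121)/422875 = (121/97)*(1/422875) = 121/41018875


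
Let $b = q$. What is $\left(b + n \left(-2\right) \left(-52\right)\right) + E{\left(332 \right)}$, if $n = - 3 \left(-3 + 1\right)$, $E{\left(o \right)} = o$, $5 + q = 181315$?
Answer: $182266$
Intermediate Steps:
$q = 181310$ ($q = -5 + 181315 = 181310$)
$b = 181310$
$n = 6$ ($n = \left(-3\right) \left(-2\right) = 6$)
$\left(b + n \left(-2\right) \left(-52\right)\right) + E{\left(332 \right)} = \left(181310 + 6 \left(-2\right) \left(-52\right)\right) + 332 = \left(181310 - -624\right) + 332 = \left(181310 + 624\right) + 332 = 181934 + 332 = 182266$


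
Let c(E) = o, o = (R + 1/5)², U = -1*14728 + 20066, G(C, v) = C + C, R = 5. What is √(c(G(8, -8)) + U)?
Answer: √134126/5 ≈ 73.246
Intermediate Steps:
G(C, v) = 2*C
U = 5338 (U = -14728 + 20066 = 5338)
o = 676/25 (o = (5 + 1/5)² = (5 + ⅕)² = (26/5)² = 676/25 ≈ 27.040)
c(E) = 676/25
√(c(G(8, -8)) + U) = √(676/25 + 5338) = √(134126/25) = √134126/5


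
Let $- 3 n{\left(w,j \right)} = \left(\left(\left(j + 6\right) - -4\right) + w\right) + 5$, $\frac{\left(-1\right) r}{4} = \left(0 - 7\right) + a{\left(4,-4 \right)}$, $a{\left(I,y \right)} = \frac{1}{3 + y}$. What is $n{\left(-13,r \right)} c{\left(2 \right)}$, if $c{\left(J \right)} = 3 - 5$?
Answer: $\frac{68}{3} \approx 22.667$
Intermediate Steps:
$c{\left(J \right)} = -2$
$r = 32$ ($r = - 4 \left(\left(0 - 7\right) + \frac{1}{3 - 4}\right) = - 4 \left(\left(0 - 7\right) + \frac{1}{-1}\right) = - 4 \left(-7 - 1\right) = \left(-4\right) \left(-8\right) = 32$)
$n{\left(w,j \right)} = -5 - \frac{j}{3} - \frac{w}{3}$ ($n{\left(w,j \right)} = - \frac{\left(\left(\left(j + 6\right) - -4\right) + w\right) + 5}{3} = - \frac{\left(\left(\left(6 + j\right) + 4\right) + w\right) + 5}{3} = - \frac{\left(\left(10 + j\right) + w\right) + 5}{3} = - \frac{\left(10 + j + w\right) + 5}{3} = - \frac{15 + j + w}{3} = -5 - \frac{j}{3} - \frac{w}{3}$)
$n{\left(-13,r \right)} c{\left(2 \right)} = \left(-5 - \frac{32}{3} - - \frac{13}{3}\right) \left(-2\right) = \left(-5 - \frac{32}{3} + \frac{13}{3}\right) \left(-2\right) = \left(- \frac{34}{3}\right) \left(-2\right) = \frac{68}{3}$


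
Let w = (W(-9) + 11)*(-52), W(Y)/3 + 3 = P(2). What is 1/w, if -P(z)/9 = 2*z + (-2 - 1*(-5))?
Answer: 1/9724 ≈ 0.00010284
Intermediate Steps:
P(z) = -27 - 18*z (P(z) = -9*(2*z + (-2 - 1*(-5))) = -9*(2*z + (-2 + 5)) = -9*(2*z + 3) = -9*(3 + 2*z) = -27 - 18*z)
W(Y) = -198 (W(Y) = -9 + 3*(-27 - 18*2) = -9 + 3*(-27 - 36) = -9 + 3*(-63) = -9 - 189 = -198)
w = 9724 (w = (-198 + 11)*(-52) = -187*(-52) = 9724)
1/w = 1/9724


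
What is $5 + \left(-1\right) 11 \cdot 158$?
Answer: $-1733$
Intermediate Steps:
$5 + \left(-1\right) 11 \cdot 158 = 5 - 1738 = -1733$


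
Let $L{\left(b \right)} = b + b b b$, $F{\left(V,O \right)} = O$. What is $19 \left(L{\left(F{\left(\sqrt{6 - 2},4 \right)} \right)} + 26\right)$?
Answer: $1786$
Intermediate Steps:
$L{\left(b \right)} = b + b^{3}$ ($L{\left(b \right)} = b + b b^{2} = b + b^{3}$)
$19 \left(L{\left(F{\left(\sqrt{6 - 2},4 \right)} \right)} + 26\right) = 19 \left(\left(4 + 4^{3}\right) + 26\right) = 19 \left(\left(4 + 64\right) + 26\right) = 19 \left(68 + 26\right) = 19 \cdot 94 = 1786$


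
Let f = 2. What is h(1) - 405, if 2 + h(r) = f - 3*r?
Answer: -408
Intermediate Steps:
h(r) = -3*r (h(r) = -2 + (2 - 3*r) = -3*r)
h(1) - 405 = -3*1 - 405 = -3 - 405 = -408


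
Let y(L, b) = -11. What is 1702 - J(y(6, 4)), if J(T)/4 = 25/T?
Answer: 18822/11 ≈ 1711.1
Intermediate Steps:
J(T) = 100/T (J(T) = 4*(25/T) = 100/T)
1702 - J(y(6, 4)) = 1702 - 100/(-11) = 1702 - 100*(-1)/11 = 1702 - 1*(-100/11) = 1702 + 100/11 = 18822/11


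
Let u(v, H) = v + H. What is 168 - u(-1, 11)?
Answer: 158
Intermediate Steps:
u(v, H) = H + v
168 - u(-1, 11) = 168 - (11 - 1) = 168 - 1*10 = 168 - 10 = 158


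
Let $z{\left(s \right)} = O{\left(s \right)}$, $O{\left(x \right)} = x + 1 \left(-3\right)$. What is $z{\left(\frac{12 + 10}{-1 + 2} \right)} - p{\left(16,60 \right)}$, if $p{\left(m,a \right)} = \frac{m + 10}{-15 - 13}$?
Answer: $\frac{279}{14} \approx 19.929$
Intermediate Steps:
$O{\left(x \right)} = -3 + x$ ($O{\left(x \right)} = x - 3 = -3 + x$)
$p{\left(m,a \right)} = - \frac{5}{14} - \frac{m}{28}$ ($p{\left(m,a \right)} = \frac{10 + m}{-28} = \left(10 + m\right) \left(- \frac{1}{28}\right) = - \frac{5}{14} - \frac{m}{28}$)
$z{\left(s \right)} = -3 + s$
$z{\left(\frac{12 + 10}{-1 + 2} \right)} - p{\left(16,60 \right)} = \left(-3 + \frac{12 + 10}{-1 + 2}\right) - \left(- \frac{5}{14} - \frac{4}{7}\right) = \left(-3 + \frac{22}{1}\right) - \left(- \frac{5}{14} - \frac{4}{7}\right) = \left(-3 + 22 \cdot 1\right) - - \frac{13}{14} = \left(-3 + 22\right) + \frac{13}{14} = 19 + \frac{13}{14} = \frac{279}{14}$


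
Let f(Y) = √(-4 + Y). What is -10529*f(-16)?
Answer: -21058*I*√5 ≈ -47087.0*I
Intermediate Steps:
-10529*f(-16) = -10529*√(-4 - 16) = -21058*I*√5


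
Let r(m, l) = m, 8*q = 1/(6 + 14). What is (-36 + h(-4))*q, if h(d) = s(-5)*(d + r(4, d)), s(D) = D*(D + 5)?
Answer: -9/40 ≈ -0.22500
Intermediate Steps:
q = 1/160 (q = 1/(8*(6 + 14)) = (⅛)/20 = (⅛)*(1/20) = 1/160 ≈ 0.0062500)
s(D) = D*(5 + D)
h(d) = 0 (h(d) = (-5*(5 - 5))*(d + 4) = (-5*0)*(4 + d) = 0*(4 + d) = 0)
(-36 + h(-4))*q = (-36 + 0)*(1/160) = -36*1/160 = -9/40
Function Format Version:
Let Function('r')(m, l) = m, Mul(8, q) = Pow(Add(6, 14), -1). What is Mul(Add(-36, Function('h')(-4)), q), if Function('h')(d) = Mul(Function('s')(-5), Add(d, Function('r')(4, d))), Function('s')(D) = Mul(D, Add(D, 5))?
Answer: Rational(-9, 40) ≈ -0.22500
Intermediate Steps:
q = Rational(1, 160) (q = Mul(Rational(1, 8), Pow(Add(6, 14), -1)) = Mul(Rational(1, 8), Pow(20, -1)) = Mul(Rational(1, 8), Rational(1, 20)) = Rational(1, 160) ≈ 0.0062500)
Function('s')(D) = Mul(D, Add(5, D))
Function('h')(d) = 0 (Function('h')(d) = Mul(Mul(-5, Add(5, -5)), Add(d, 4)) = Mul(Mul(-5, 0), Add(4, d)) = Mul(0, Add(4, d)) = 0)
Mul(Add(-36, Function('h')(-4)), q) = Mul(Add(-36, 0), Rational(1, 160)) = Mul(-36, Rational(1, 160)) = Rational(-9, 40)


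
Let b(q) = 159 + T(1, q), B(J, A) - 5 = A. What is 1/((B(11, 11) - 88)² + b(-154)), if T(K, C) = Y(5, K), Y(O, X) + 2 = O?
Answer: 1/5346 ≈ 0.00018706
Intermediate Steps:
Y(O, X) = -2 + O
T(K, C) = 3 (T(K, C) = -2 + 5 = 3)
B(J, A) = 5 + A
b(q) = 162 (b(q) = 159 + 3 = 162)
1/((B(11, 11) - 88)² + b(-154)) = 1/(((5 + 11) - 88)² + 162) = 1/((16 - 88)² + 162) = 1/((-72)² + 162) = 1/(5184 + 162) = 1/5346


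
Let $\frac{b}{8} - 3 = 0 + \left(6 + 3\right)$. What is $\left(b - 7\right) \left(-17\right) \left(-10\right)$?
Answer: $15130$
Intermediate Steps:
$b = 96$ ($b = 24 + 8 \left(0 + \left(6 + 3\right)\right) = 24 + 8 \left(0 + 9\right) = 24 + 8 \cdot 9 = 24 + 72 = 96$)
$\left(b - 7\right) \left(-17\right) \left(-10\right) = \left(96 - 7\right) \left(-17\right) \left(-10\right) = 89 \left(-17\right) \left(-10\right) = \left(-1513\right) \left(-10\right) = 15130$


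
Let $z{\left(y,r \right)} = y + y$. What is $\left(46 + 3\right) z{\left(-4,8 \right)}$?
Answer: $-392$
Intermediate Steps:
$z{\left(y,r \right)} = 2 y$
$\left(46 + 3\right) z{\left(-4,8 \right)} = \left(46 + 3\right) 2 \left(-4\right) = 49 \left(-8\right) = -392$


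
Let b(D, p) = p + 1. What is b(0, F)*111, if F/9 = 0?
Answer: 111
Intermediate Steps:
F = 0 (F = 9*0 = 0)
b(D, p) = 1 + p
b(0, F)*111 = (1 + 0)*111 = 1*111 = 111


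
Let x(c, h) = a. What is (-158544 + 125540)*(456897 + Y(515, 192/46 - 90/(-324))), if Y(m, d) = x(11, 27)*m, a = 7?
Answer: -15198408008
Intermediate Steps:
x(c, h) = 7
Y(m, d) = 7*m
(-158544 + 125540)*(456897 + Y(515, 192/46 - 90/(-324))) = (-158544 + 125540)*(456897 + 7*515) = -33004*(456897 + 3605) = -33004*460502 = -15198408008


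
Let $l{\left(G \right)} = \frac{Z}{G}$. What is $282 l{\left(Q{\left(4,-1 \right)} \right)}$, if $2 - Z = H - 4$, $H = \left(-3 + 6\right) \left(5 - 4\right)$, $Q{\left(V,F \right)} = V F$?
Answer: $- \frac{423}{2} \approx -211.5$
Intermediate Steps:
$Q{\left(V,F \right)} = F V$
$H = 3$ ($H = 3 \cdot 1 = 3$)
$Z = 3$ ($Z = 2 - \left(3 - 4\right) = 2 - -1 = 2 + 1 = 3$)
$l{\left(G \right)} = \frac{3}{G}$
$282 l{\left(Q{\left(4,-1 \right)} \right)} = 282 \frac{3}{\left(-1\right) 4} = 282 \frac{3}{-4} = 282 \cdot 3 \left(- \frac{1}{4}\right) = 282 \left(- \frac{3}{4}\right) = - \frac{423}{2}$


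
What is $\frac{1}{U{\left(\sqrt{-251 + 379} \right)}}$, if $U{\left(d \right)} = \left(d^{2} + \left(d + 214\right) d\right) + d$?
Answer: $- \frac{2}{45713} + \frac{215 \sqrt{2}}{731408} \approx 0.00037196$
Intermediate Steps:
$U{\left(d \right)} = d + d^{2} + d \left(214 + d\right)$ ($U{\left(d \right)} = \left(d^{2} + \left(214 + d\right) d\right) + d = \left(d^{2} + d \left(214 + d\right)\right) + d = d + d^{2} + d \left(214 + d\right)$)
$\frac{1}{U{\left(\sqrt{-251 + 379} \right)}} = \frac{1}{\sqrt{-251 + 379} \left(215 + 2 \sqrt{-251 + 379}\right)} = \frac{1}{\sqrt{128} \left(215 + 2 \sqrt{128}\right)} = \frac{1}{8 \sqrt{2} \left(215 + 2 \cdot 8 \sqrt{2}\right)} = \frac{1}{8 \sqrt{2} \left(215 + 16 \sqrt{2}\right)} = \frac{\sqrt{2}}{16 \left(215 + 16 \sqrt{2}\right)}$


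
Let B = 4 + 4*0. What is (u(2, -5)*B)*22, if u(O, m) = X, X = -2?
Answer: -176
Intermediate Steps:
u(O, m) = -2
B = 4 (B = 4 + 0 = 4)
(u(2, -5)*B)*22 = -2*4*22 = -8*22 = -176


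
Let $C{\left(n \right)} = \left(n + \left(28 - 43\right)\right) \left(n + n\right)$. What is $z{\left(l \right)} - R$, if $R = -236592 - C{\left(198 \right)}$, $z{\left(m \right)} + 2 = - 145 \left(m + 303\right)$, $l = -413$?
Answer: $325008$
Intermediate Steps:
$C{\left(n \right)} = 2 n \left(-15 + n\right)$ ($C{\left(n \right)} = \left(n - 15\right) 2 n = \left(-15 + n\right) 2 n = 2 n \left(-15 + n\right)$)
$z{\left(m \right)} = -43937 - 145 m$ ($z{\left(m \right)} = -2 - 145 \left(m + 303\right) = -2 - 145 \left(303 + m\right) = -2 - \left(43935 + 145 m\right) = -43937 - 145 m$)
$R = -309060$ ($R = -236592 - 2 \cdot 198 \left(-15 + 198\right) = -236592 - 2 \cdot 198 \cdot 183 = -236592 - 72468 = -309060$)
$z{\left(l \right)} - R = \left(-43937 - -59885\right) - -309060 = \left(-43937 + 59885\right) + 309060 = 15948 + 309060 = 325008$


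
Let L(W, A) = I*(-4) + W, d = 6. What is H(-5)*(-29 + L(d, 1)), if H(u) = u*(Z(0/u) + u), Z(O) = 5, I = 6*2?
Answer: 0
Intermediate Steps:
I = 12
H(u) = u*(5 + u)
L(W, A) = -48 + W (L(W, A) = 12*(-4) + W = -48 + W)
H(-5)*(-29 + L(d, 1)) = (-5*(5 - 5))*(-29 + (-48 + 6)) = (-5*0)*(-29 - 42) = 0*(-71) = 0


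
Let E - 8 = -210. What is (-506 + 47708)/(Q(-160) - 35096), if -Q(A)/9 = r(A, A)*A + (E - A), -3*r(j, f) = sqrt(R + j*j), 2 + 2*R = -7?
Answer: 409689759/1172965919 - 2832120*sqrt(102382)/1172965919 ≈ -0.42329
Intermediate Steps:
R = -9/2 (R = -1 + (1/2)*(-7) = -1 - 7/2 = -9/2 ≈ -4.5000)
E = -202 (E = 8 - 210 = -202)
r(j, f) = -sqrt(-9/2 + j**2)/3 (r(j, f) = -sqrt(-9/2 + j*j)/3 = -sqrt(-9/2 + j**2)/3)
Q(A) = 1818 + 9*A + 3*A*sqrt(-18 + 4*A**2)/2 (Q(A) = -9*((-sqrt(-18 + 4*A**2)/6)*A + (-202 - A)) = -9*(-A*sqrt(-18 + 4*A**2)/6 + (-202 - A)) = -9*(-202 - A - A*sqrt(-18 + 4*A**2)/6) = 1818 + 9*A + 3*A*sqrt(-18 + 4*A**2)/2)
(-506 + 47708)/(Q(-160) - 35096) = (-506 + 47708)/((1818 + 9*(-160) + (3/2)*(-160)*sqrt(-18 + 4*(-160)**2)) - 35096) = 47202/((1818 - 1440 + (3/2)*(-160)*sqrt(-18 + 4*25600)) - 35096) = 47202/((1818 - 1440 + (3/2)*(-160)*sqrt(-18 + 102400)) - 35096) = 47202/((1818 - 1440 + (3/2)*(-160)*sqrt(102382)) - 35096) = 47202/((1818 - 1440 - 240*sqrt(102382)) - 35096) = 47202/((378 - 240*sqrt(102382)) - 35096) = 47202/(-34718 - 240*sqrt(102382))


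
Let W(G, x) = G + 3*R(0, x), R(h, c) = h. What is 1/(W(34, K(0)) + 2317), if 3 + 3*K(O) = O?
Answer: 1/2351 ≈ 0.00042535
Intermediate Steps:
K(O) = -1 + O/3
W(G, x) = G (W(G, x) = G + 3*0 = G + 0 = G)
1/(W(34, K(0)) + 2317) = 1/(34 + 2317) = 1/2351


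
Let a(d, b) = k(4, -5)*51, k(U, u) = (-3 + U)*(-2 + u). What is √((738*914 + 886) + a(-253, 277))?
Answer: √675061 ≈ 821.62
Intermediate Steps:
a(d, b) = -357 (a(d, b) = (6 - 3*(-5) - 2*4 + 4*(-5))*51 = (6 + 15 - 8 - 20)*51 = -7*51 = -357)
√((738*914 + 886) + a(-253, 277)) = √((738*914 + 886) - 357) = √((674532 + 886) - 357) = √(675418 - 357) = √675061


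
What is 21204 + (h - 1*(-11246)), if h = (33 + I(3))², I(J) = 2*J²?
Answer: 35051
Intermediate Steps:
h = 2601 (h = (33 + 2*3²)² = (33 + 2*9)² = (33 + 18)² = 51² = 2601)
21204 + (h - 1*(-11246)) = 21204 + (2601 - 1*(-11246)) = 21204 + (2601 + 11246) = 21204 + 13847 = 35051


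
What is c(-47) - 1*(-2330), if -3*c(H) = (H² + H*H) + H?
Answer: 873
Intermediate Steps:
c(H) = -2*H²/3 - H/3 (c(H) = -((H² + H*H) + H)/3 = -((H² + H²) + H)/3 = -(2*H² + H)/3 = -(H + 2*H²)/3 = -2*H²/3 - H/3)
c(-47) - 1*(-2330) = -⅓*(-47)*(1 + 2*(-47)) - 1*(-2330) = -⅓*(-47)*(1 - 94) + 2330 = -⅓*(-47)*(-93) + 2330 = -1457 + 2330 = 873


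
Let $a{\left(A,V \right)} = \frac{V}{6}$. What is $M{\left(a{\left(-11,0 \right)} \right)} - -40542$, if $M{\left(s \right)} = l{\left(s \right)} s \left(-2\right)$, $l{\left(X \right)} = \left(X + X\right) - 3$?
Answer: $40542$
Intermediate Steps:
$a{\left(A,V \right)} = \frac{V}{6}$ ($a{\left(A,V \right)} = V \frac{1}{6} = \frac{V}{6}$)
$l{\left(X \right)} = -3 + 2 X$ ($l{\left(X \right)} = 2 X - 3 = -3 + 2 X$)
$M{\left(s \right)} = - 2 s \left(-3 + 2 s\right)$ ($M{\left(s \right)} = \left(-3 + 2 s\right) s \left(-2\right) = s \left(-3 + 2 s\right) \left(-2\right) = - 2 s \left(-3 + 2 s\right)$)
$M{\left(a{\left(-11,0 \right)} \right)} - -40542 = 2 \cdot \frac{1}{6} \cdot 0 \left(3 - 2 \cdot \frac{1}{6} \cdot 0\right) - -40542 = 2 \cdot 0 \left(3 - 0\right) + 40542 = 2 \cdot 0 \left(3 + 0\right) + 40542 = 2 \cdot 0 \cdot 3 + 40542 = 0 + 40542 = 40542$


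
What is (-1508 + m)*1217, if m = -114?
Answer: -1973974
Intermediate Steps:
(-1508 + m)*1217 = (-1508 - 114)*1217 = -1622*1217 = -1973974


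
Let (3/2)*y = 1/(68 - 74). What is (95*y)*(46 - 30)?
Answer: -1520/9 ≈ -168.89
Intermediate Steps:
y = -1/9 (y = 2/(3*(68 - 74)) = (2/3)/(-6) = (2/3)*(-1/6) = -1/9 ≈ -0.11111)
(95*y)*(46 - 30) = (95*(-1/9))*(46 - 30) = -95/9*16 = -1520/9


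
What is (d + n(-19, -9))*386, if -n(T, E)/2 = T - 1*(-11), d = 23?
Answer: 15054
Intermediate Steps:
n(T, E) = -22 - 2*T (n(T, E) = -2*(T - 1*(-11)) = -2*(T + 11) = -2*(11 + T) = -22 - 2*T)
(d + n(-19, -9))*386 = (23 + (-22 - 2*(-19)))*386 = (23 + (-22 + 38))*386 = (23 + 16)*386 = 39*386 = 15054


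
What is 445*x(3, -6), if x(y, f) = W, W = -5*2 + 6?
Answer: -1780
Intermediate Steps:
W = -4 (W = -10 + 6 = -4)
x(y, f) = -4
445*x(3, -6) = 445*(-4) = -1780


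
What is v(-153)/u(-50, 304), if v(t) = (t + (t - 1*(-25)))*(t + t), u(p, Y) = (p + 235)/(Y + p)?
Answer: 21840444/185 ≈ 1.1806e+5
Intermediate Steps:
u(p, Y) = (235 + p)/(Y + p)
v(t) = 2*t*(25 + 2*t) (v(t) = (t + (t + 25))*(2*t) = (t + (25 + t))*(2*t) = (25 + 2*t)*(2*t) = 2*t*(25 + 2*t))
v(-153)/u(-50, 304) = (2*(-153)*(25 + 2*(-153)))/(((235 - 50)/(304 - 50))) = (2*(-153)*(25 - 306))/((185/254)) = (2*(-153)*(-281))/(((1/254)*185)) = 85986/(185/254) = 85986*(254/185) = 21840444/185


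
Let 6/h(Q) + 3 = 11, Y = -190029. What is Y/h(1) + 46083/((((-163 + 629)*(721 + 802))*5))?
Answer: -899113299397/3548590 ≈ -2.5337e+5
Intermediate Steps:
h(Q) = ¾ (h(Q) = 6/(-3 + 11) = 6/8 = 6*(⅛) = ¾)
Y/h(1) + 46083/((((-163 + 629)*(721 + 802))*5)) = -190029/¾ + 46083/((((-163 + 629)*(721 + 802))*5)) = -190029*4/3 + 46083/(((466*1523)*5)) = -253372 + 46083/((709718*5)) = -253372 + 46083/3548590 = -899113299397/3548590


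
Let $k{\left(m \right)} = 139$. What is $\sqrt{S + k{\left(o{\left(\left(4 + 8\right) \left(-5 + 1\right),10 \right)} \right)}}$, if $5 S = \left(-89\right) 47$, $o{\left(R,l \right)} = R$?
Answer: $\frac{4 i \sqrt{1090}}{5} \approx 26.412 i$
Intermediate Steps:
$S = - \frac{4183}{5}$ ($S = \frac{\left(-89\right) 47}{5} = \frac{1}{5} \left(-4183\right) = - \frac{4183}{5} \approx -836.6$)
$\sqrt{S + k{\left(o{\left(\left(4 + 8\right) \left(-5 + 1\right),10 \right)} \right)}} = \sqrt{- \frac{4183}{5} + 139} = \sqrt{- \frac{3488}{5}} = \frac{4 i \sqrt{1090}}{5}$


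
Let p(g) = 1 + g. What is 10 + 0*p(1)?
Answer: 10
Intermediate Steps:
10 + 0*p(1) = 10 + 0*(1 + 1) = 10 + 0*2 = 10 + 0 = 10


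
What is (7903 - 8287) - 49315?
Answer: -49699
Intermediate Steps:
(7903 - 8287) - 49315 = -384 - 49315 = -49699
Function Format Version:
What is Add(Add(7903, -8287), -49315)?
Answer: -49699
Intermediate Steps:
Add(Add(7903, -8287), -49315) = Add(-384, -49315) = -49699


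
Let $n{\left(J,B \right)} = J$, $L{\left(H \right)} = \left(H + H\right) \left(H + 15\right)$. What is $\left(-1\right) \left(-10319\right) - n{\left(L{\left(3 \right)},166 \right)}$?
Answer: $10211$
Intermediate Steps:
$L{\left(H \right)} = 2 H \left(15 + H\right)$
$\left(-1\right) \left(-10319\right) - n{\left(L{\left(3 \right)},166 \right)} = \left(-1\right) \left(-10319\right) - 2 \cdot 3 \left(15 + 3\right) = 10319 - 2 \cdot 3 \cdot 18 = 10319 - 108 = 10211$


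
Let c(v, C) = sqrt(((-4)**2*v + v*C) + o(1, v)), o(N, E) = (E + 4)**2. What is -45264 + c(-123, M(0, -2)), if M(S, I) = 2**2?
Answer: -45264 + sqrt(11701) ≈ -45156.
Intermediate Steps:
o(N, E) = (4 + E)**2
M(S, I) = 4
c(v, C) = sqrt((4 + v)**2 + 16*v + C*v) (c(v, C) = sqrt(((-4)**2*v + v*C) + (4 + v)**2) = sqrt((16*v + C*v) + (4 + v)**2) = sqrt((4 + v)**2 + 16*v + C*v))
-45264 + c(-123, M(0, -2)) = -45264 + sqrt((4 - 123)**2 + 16*(-123) + 4*(-123)) = -45264 + sqrt((-119)**2 - 1968 - 492) = -45264 + sqrt(14161 - 1968 - 492) = -45264 + sqrt(11701)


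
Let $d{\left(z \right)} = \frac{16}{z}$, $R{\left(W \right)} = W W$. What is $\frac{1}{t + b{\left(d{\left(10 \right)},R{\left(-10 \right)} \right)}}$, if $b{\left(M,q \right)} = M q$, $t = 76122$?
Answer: $\frac{1}{76282} \approx 1.3109 \cdot 10^{-5}$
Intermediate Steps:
$R{\left(W \right)} = W^{2}$
$\frac{1}{t + b{\left(d{\left(10 \right)},R{\left(-10 \right)} \right)}} = \frac{1}{76122 + \frac{16}{10} \left(-10\right)^{2}} = \frac{1}{76122 + 16 \cdot \frac{1}{10} \cdot 100} = \frac{1}{76122 + \frac{8}{5} \cdot 100} = \frac{1}{76122 + 160} = \frac{1}{76282}$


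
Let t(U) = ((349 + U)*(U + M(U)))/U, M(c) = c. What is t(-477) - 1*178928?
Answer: -179184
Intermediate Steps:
t(U) = 698 + 2*U (t(U) = ((349 + U)*(U + U))/U = ((349 + U)*(2*U))/U = (2*U*(349 + U))/U = 698 + 2*U)
t(-477) - 1*178928 = (698 + 2*(-477)) - 1*178928 = (698 - 954) - 178928 = -256 - 178928 = -179184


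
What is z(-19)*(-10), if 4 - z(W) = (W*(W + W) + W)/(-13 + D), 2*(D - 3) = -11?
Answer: -15300/31 ≈ -493.55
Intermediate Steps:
D = -5/2 (D = 3 + (½)*(-11) = 3 - 11/2 = -5/2 ≈ -2.5000)
z(W) = 4 + 2*W/31 + 4*W²/31 (z(W) = 4 - (W*(W + W) + W)/(-13 - 5/2) = 4 - (W*(2*W) + W)/(-31/2) = 4 - (2*W² + W)*(-2)/31 = 4 - (W + 2*W²)*(-2)/31 = 4 - (-4*W²/31 - 2*W/31) = 4 + (2*W/31 + 4*W²/31) = 4 + 2*W/31 + 4*W²/31)
z(-19)*(-10) = (4 + (2/31)*(-19) + (4/31)*(-19)²)*(-10) = (4 - 38/31 + (4/31)*361)*(-10) = (4 - 38/31 + 1444/31)*(-10) = (1530/31)*(-10) = -15300/31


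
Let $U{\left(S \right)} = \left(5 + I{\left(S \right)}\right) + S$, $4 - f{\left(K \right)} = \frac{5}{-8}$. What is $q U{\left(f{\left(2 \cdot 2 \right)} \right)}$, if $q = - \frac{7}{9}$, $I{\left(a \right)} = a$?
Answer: $- \frac{133}{12} \approx -11.083$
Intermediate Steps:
$f{\left(K \right)} = \frac{37}{8}$ ($f{\left(K \right)} = 4 - \frac{5}{-8} = 4 - 5 \left(- \frac{1}{8}\right) = 4 - - \frac{5}{8} = 4 + \frac{5}{8} = \frac{37}{8}$)
$U{\left(S \right)} = 5 + 2 S$ ($U{\left(S \right)} = \left(5 + S\right) + S = 5 + 2 S$)
$q = - \frac{7}{9}$ ($q = \left(-7\right) \frac{1}{9} = - \frac{7}{9} \approx -0.77778$)
$q U{\left(f{\left(2 \cdot 2 \right)} \right)} = - \frac{7 \left(5 + 2 \cdot \frac{37}{8}\right)}{9} = - \frac{7 \left(5 + \frac{37}{4}\right)}{9} = \left(- \frac{7}{9}\right) \frac{57}{4} = - \frac{133}{12}$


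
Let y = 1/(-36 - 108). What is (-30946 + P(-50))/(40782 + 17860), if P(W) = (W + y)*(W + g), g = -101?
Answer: -3368873/8444448 ≈ -0.39895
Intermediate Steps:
y = -1/144 (y = 1/(-144) = -1/144 ≈ -0.0069444)
P(W) = (-101 + W)*(-1/144 + W) (P(W) = (W - 1/144)*(W - 101) = (-1/144 + W)*(-101 + W) = (-101 + W)*(-1/144 + W))
(-30946 + P(-50))/(40782 + 17860) = (-30946 + (101/144 + (-50)² - 14545/144*(-50)))/(40782 + 17860) = (-30946 + (101/144 + 2500 + 363625/72))/58642 = (-30946 + 1087351/144)*(1/58642) = -3368873/144*1/58642 = -3368873/8444448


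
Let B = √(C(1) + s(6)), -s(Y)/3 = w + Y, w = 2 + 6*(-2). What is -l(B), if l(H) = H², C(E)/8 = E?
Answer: -20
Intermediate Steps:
w = -10 (w = 2 - 12 = -10)
C(E) = 8*E
s(Y) = 30 - 3*Y (s(Y) = -3*(-10 + Y) = 30 - 3*Y)
B = 2*√5 (B = √(8*1 + (30 - 3*6)) = √(8 + (30 - 18)) = √(8 + 12) = √20 = 2*√5 ≈ 4.4721)
-l(B) = -(2*√5)² = -1*20 = -20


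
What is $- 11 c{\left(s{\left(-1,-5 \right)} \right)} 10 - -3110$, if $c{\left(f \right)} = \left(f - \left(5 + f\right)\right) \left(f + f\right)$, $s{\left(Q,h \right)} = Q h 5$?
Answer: $30610$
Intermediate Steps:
$s{\left(Q,h \right)} = 5 Q h$
$c{\left(f \right)} = - 10 f$ ($c{\left(f \right)} = - 5 \cdot 2 f = - 10 f$)
$- 11 c{\left(s{\left(-1,-5 \right)} \right)} 10 - -3110 = - 11 \left(- 10 \cdot 5 \left(-1\right) \left(-5\right)\right) 10 - -3110 = - 11 \left(\left(-10\right) 25\right) 10 + 3110 = \left(-11\right) \left(-250\right) 10 + 3110 = 2750 \cdot 10 + 3110 = 27500 + 3110 = 30610$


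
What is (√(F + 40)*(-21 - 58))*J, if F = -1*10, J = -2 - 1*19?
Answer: 1659*√30 ≈ 9086.7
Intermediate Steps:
J = -21 (J = -2 - 19 = -21)
F = -10
(√(F + 40)*(-21 - 58))*J = (√(-10 + 40)*(-21 - 58))*(-21) = (√30*(-79))*(-21) = -79*√30*(-21) = 1659*√30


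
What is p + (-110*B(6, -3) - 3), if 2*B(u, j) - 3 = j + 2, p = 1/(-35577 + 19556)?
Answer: -1810374/16021 ≈ -113.00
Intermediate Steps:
p = -1/16021 (p = 1/(-16021) = -1/16021 ≈ -6.2418e-5)
B(u, j) = 5/2 + j/2 (B(u, j) = 3/2 + (j + 2)/2 = 3/2 + (2 + j)/2 = 3/2 + (1 + j/2) = 5/2 + j/2)
p + (-110*B(6, -3) - 3) = -1/16021 + (-110*(5/2 + (½)*(-3)) - 3) = -1/16021 + (-110*(5/2 - 3/2) - 3) = -1/16021 + (-110*1 - 3) = -1/16021 + (-110 - 3) = -1/16021 - 113 = -1810374/16021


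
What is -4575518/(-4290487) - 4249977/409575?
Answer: -5453484427983/585758737675 ≈ -9.3101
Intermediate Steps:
-4575518/(-4290487) - 4249977/409575 = -4575518*(-1/4290487) - 4249977*1/409575 = 4575518/4290487 - 1416659/136525 = -5453484427983/585758737675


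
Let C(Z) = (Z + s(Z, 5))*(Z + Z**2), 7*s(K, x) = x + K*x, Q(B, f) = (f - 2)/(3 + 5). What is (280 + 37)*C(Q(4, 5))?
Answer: 198759/896 ≈ 221.83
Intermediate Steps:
Q(B, f) = -1/4 + f/8 (Q(B, f) = (-2 + f)/8 = (-2 + f)*(1/8) = -1/4 + f/8)
s(K, x) = x/7 + K*x/7 (s(K, x) = (x + K*x)/7 = x/7 + K*x/7)
C(Z) = (5/7 + 12*Z/7)*(Z + Z**2) (C(Z) = (Z + (1/7)*5*(1 + Z))*(Z + Z**2) = (Z + (5/7 + 5*Z/7))*(Z + Z**2) = (5/7 + 12*Z/7)*(Z + Z**2))
(280 + 37)*C(Q(4, 5)) = (280 + 37)*((-1/4 + (1/8)*5)*(5 + 12*(-1/4 + (1/8)*5)**2 + 17*(-1/4 + (1/8)*5))/7) = 317*((-1/4 + 5/8)*(5 + 12*(-1/4 + 5/8)**2 + 17*(-1/4 + 5/8))/7) = 317*((1/7)*(3/8)*(5 + 12*(3/8)**2 + 17*(3/8))) = 317*((1/7)*(3/8)*(5 + 12*(9/64) + 51/8)) = 317*((1/7)*(3/8)*(5 + 27/16 + 51/8)) = 317*((1/7)*(3/8)*(209/16)) = 317*(627/896) = 198759/896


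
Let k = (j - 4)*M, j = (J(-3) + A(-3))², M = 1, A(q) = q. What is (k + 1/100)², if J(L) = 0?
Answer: 251001/10000 ≈ 25.100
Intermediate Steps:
j = 9 (j = (0 - 3)² = (-3)² = 9)
k = 5 (k = (9 - 4)*1 = 5*1 = 5)
(k + 1/100)² = (5 + 1/100)² = (501/100)² = 251001/10000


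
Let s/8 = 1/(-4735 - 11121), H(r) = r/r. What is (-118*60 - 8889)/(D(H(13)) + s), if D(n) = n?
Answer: -31650558/1981 ≈ -15977.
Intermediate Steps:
H(r) = 1
s = -1/1982 (s = 8/(-4735 - 11121) = 8/(-15856) = 8*(-1/15856) = -1/1982 ≈ -0.00050454)
(-118*60 - 8889)/(D(H(13)) + s) = (-118*60 - 8889)/(1 - 1/1982) = (-7080 - 8889)/(1981/1982) = -15969*1982/1981 = -31650558/1981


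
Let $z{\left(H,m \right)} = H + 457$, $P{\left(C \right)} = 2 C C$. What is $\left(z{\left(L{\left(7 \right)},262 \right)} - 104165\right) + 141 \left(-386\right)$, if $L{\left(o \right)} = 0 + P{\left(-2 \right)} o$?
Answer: $-158078$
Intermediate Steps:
$P{\left(C \right)} = 2 C^{2}$
$L{\left(o \right)} = 8 o$ ($L{\left(o \right)} = 0 + 2 \left(-2\right)^{2} o = 0 + 2 \cdot 4 o = 0 + 8 o = 8 o$)
$z{\left(H,m \right)} = 457 + H$
$\left(z{\left(L{\left(7 \right)},262 \right)} - 104165\right) + 141 \left(-386\right) = \left(\left(457 + 8 \cdot 7\right) - 104165\right) + 141 \left(-386\right) = \left(\left(457 + 56\right) - 104165\right) - 54426 = \left(513 - 104165\right) - 54426 = -103652 - 54426 = -158078$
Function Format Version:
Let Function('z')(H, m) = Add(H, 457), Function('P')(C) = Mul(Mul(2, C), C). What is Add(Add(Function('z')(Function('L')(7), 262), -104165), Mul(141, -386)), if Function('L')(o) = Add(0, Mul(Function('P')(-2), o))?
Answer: -158078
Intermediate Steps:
Function('P')(C) = Mul(2, Pow(C, 2))
Function('L')(o) = Mul(8, o) (Function('L')(o) = Add(0, Mul(Mul(2, Pow(-2, 2)), o)) = Add(0, Mul(Mul(2, 4), o)) = Add(0, Mul(8, o)) = Mul(8, o))
Function('z')(H, m) = Add(457, H)
Add(Add(Function('z')(Function('L')(7), 262), -104165), Mul(141, -386)) = Add(Add(Add(457, Mul(8, 7)), -104165), Mul(141, -386)) = Add(Add(Add(457, 56), -104165), -54426) = Add(Add(513, -104165), -54426) = Add(-103652, -54426) = -158078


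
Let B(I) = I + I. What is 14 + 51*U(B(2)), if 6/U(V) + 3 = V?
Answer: 320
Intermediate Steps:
B(I) = 2*I
U(V) = 6/(-3 + V)
14 + 51*U(B(2)) = 14 + 51*(6/(-3 + 2*2)) = 14 + 51*(6/(-3 + 4)) = 14 + 51*(6/1) = 14 + 51*(6*1) = 14 + 51*6 = 14 + 306 = 320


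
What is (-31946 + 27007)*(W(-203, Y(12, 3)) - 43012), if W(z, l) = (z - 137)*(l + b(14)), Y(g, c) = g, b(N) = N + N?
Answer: 279606668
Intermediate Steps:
b(N) = 2*N
W(z, l) = (-137 + z)*(28 + l) (W(z, l) = (z - 137)*(l + 2*14) = (-137 + z)*(l + 28) = (-137 + z)*(28 + l))
(-31946 + 27007)*(W(-203, Y(12, 3)) - 43012) = (-31946 + 27007)*((-3836 - 137*12 + 28*(-203) + 12*(-203)) - 43012) = -4939*((-3836 - 1644 - 5684 - 2436) - 43012) = -4939*(-13600 - 43012) = -4939*(-56612) = 279606668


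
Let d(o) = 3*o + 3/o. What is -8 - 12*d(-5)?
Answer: 896/5 ≈ 179.20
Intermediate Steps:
-8 - 12*d(-5) = -8 - 12*(3*(-5) + 3/(-5)) = -8 - 12*(-15 + 3*(-1/5)) = -8 - 12*(-15 - 3/5) = -8 - 12*(-78/5) = -8 + 936/5 = 896/5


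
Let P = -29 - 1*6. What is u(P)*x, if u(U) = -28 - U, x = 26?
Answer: 182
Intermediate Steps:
P = -35 (P = -29 - 6 = -35)
u(P)*x = (-28 - 1*(-35))*26 = (-28 + 35)*26 = 7*26 = 182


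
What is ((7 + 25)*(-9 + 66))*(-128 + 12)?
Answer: -211584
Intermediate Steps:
((7 + 25)*(-9 + 66))*(-128 + 12) = (32*57)*(-116) = 1824*(-116) = -211584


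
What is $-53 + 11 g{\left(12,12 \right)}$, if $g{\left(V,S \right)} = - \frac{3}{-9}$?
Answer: $- \frac{148}{3} \approx -49.333$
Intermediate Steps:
$g{\left(V,S \right)} = \frac{1}{3}$ ($g{\left(V,S \right)} = \left(-3\right) \left(- \frac{1}{9}\right) = \frac{1}{3}$)
$-53 + 11 g{\left(12,12 \right)} = -53 + 11 \cdot \frac{1}{3} = -53 + \frac{11}{3} = - \frac{148}{3}$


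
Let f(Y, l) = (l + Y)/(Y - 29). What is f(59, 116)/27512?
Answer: 35/165072 ≈ 0.00021203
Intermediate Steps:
f(Y, l) = (Y + l)/(-29 + Y)
f(59, 116)/27512 = ((59 + 116)/(-29 + 59))/27512 = (175/30)*(1/27512) = ((1/30)*175)*(1/27512) = (35/6)*(1/27512) = 35/165072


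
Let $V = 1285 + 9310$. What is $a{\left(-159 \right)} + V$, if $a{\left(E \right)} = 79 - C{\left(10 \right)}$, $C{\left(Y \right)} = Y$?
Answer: $10664$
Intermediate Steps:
$a{\left(E \right)} = 69$ ($a{\left(E \right)} = 79 - 10 = 69$)
$V = 10595$
$a{\left(-159 \right)} + V = 69 + 10595 = 10664$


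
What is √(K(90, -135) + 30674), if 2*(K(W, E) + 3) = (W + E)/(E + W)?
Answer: √122686/2 ≈ 175.13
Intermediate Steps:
K(W, E) = -5/2 (K(W, E) = -3 + ((W + E)/(E + W))/2 = -3 + ((E + W)/(E + W))/2 = -3 + (½)*1 = -3 + ½ = -5/2)
√(K(90, -135) + 30674) = √(-5/2 + 30674) = √(61343/2) = √122686/2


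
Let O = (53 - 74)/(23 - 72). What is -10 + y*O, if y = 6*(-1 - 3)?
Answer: -142/7 ≈ -20.286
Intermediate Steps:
O = 3/7 (O = -21/(-49) = -21*(-1/49) = 3/7 ≈ 0.42857)
y = -24 (y = 6*(-4) = -24)
-10 + y*O = -10 - 24*3/7 = -10 - 72/7 = -142/7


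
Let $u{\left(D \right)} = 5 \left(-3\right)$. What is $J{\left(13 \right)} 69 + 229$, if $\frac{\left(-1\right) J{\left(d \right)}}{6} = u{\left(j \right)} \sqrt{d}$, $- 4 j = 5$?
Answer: $229 + 6210 \sqrt{13} \approx 22619.0$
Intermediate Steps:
$j = - \frac{5}{4}$ ($j = \left(- \frac{1}{4}\right) 5 = - \frac{5}{4} \approx -1.25$)
$u{\left(D \right)} = -15$
$J{\left(d \right)} = 90 \sqrt{d}$ ($J{\left(d \right)} = - 6 \left(- 15 \sqrt{d}\right) = 90 \sqrt{d}$)
$J{\left(13 \right)} 69 + 229 = 90 \sqrt{13} \cdot 69 + 229 = 6210 \sqrt{13} + 229 = 229 + 6210 \sqrt{13}$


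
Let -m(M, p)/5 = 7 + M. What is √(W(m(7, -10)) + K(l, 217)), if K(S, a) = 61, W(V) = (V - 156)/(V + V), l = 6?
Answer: 3*√34090/70 ≈ 7.9129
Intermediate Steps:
m(M, p) = -35 - 5*M (m(M, p) = -5*(7 + M) = -35 - 5*M)
W(V) = (-156 + V)/(2*V) (W(V) = (-156 + V)/((2*V)) = (-156 + V)*(1/(2*V)) = (-156 + V)/(2*V))
√(W(m(7, -10)) + K(l, 217)) = √((-156 + (-35 - 5*7))/(2*(-35 - 5*7)) + 61) = √((-156 + (-35 - 35))/(2*(-35 - 35)) + 61) = √((½)*(-156 - 70)/(-70) + 61) = √((½)*(-1/70)*(-226) + 61) = √(113/70 + 61) = √(4383/70) = 3*√34090/70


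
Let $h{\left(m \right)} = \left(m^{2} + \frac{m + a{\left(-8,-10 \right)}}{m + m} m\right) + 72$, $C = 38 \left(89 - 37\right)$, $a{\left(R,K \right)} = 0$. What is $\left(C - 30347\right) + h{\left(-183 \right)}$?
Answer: $\frac{10197}{2} \approx 5098.5$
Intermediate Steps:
$C = 1976$ ($C = 38 \cdot 52 = 1976$)
$h{\left(m \right)} = 72 + m^{2} + \frac{m}{2}$ ($h{\left(m \right)} = \left(m^{2} + \frac{m + 0}{m + m} m\right) + 72 = \left(m^{2} + \frac{m}{2 m} m\right) + 72 = \left(m^{2} + m \frac{1}{2 m} m\right) + 72 = \left(m^{2} + \frac{m}{2}\right) + 72 = 72 + m^{2} + \frac{m}{2}$)
$\left(C - 30347\right) + h{\left(-183 \right)} = \left(1976 - 30347\right) + \left(72 + \left(-183\right)^{2} + \frac{1}{2} \left(-183\right)\right) = -28371 + \left(72 + 33489 - \frac{183}{2}\right) = -28371 + \frac{66939}{2} = \frac{10197}{2}$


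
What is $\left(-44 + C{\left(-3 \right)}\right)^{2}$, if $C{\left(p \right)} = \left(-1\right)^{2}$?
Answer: $1849$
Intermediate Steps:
$C{\left(p \right)} = 1$
$\left(-44 + C{\left(-3 \right)}\right)^{2} = \left(-44 + 1\right)^{2} = \left(-43\right)^{2} = 1849$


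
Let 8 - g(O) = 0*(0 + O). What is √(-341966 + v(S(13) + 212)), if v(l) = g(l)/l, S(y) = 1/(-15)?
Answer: I*√11958207734/187 ≈ 584.78*I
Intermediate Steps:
g(O) = 8 (g(O) = 8 - 0*(0 + O) = 8 - 0*O = 8 - 1*0 = 8 + 0 = 8)
S(y) = -1/15
v(l) = 8/l
√(-341966 + v(S(13) + 212)) = √(-341966 + 8/(-1/15 + 212)) = √(-341966 + 8/(3179/15)) = √(-341966 + 8*(15/3179)) = √(-341966 + 120/3179) = √(-1087109794/3179) = I*√11958207734/187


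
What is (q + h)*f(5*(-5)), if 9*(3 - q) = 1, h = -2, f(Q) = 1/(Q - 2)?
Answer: -8/243 ≈ -0.032922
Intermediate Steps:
f(Q) = 1/(-2 + Q)
q = 26/9 (q = 3 - 1/9*1 = 3 - 1/9 = 26/9 ≈ 2.8889)
(q + h)*f(5*(-5)) = (26/9 - 2)/(-2 + 5*(-5)) = 8/(9*(-2 - 25)) = (8/9)/(-27) = (8/9)*(-1/27) = -8/243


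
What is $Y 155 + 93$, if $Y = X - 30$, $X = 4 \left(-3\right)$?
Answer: $-6417$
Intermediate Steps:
$X = -12$
$Y = -42$ ($Y = -12 - 30 = -42$)
$Y 155 + 93 = \left(-42\right) 155 + 93 = -6510 + 93 = -6417$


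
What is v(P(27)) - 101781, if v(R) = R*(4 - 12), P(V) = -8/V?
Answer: -2748023/27 ≈ -1.0178e+5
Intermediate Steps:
v(R) = -8*R (v(R) = R*(-8) = -8*R)
v(P(27)) - 101781 = -(-64)/27 - 101781 = -8*(-8/27) - 101781 = 64/27 - 101781 = -2748023/27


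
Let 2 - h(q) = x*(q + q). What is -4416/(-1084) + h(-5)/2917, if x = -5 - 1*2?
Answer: 3201940/790507 ≈ 4.0505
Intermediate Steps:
x = -7 (x = -5 - 2 = -7)
h(q) = 2 + 14*q (h(q) = 2 - (-7)*(q + q) = 2 - (-7)*2*q = 2 - (-14)*q = 2 + 14*q)
-4416/(-1084) + h(-5)/2917 = -4416/(-1084) + (2 + 14*(-5))/2917 = -4416*(-1/1084) + (2 - 70)*(1/2917) = 1104/271 - 68*1/2917 = 1104/271 - 68/2917 = 3201940/790507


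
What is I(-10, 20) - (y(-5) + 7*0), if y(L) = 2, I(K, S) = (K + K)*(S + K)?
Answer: -202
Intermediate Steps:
I(K, S) = 2*K*(K + S) (I(K, S) = (2*K)*(K + S) = 2*K*(K + S))
I(-10, 20) - (y(-5) + 7*0) = 2*(-10)*(-10 + 20) - (2 + 7*0) = 2*(-10)*10 - (2 + 0) = -200 - 1*2 = -200 - 2 = -202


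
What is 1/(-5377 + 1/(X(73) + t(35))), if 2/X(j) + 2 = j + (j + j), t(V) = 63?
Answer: -13673/73519504 ≈ -0.00018598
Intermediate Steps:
X(j) = 2/(-2 + 3*j) (X(j) = 2/(-2 + (j + (j + j))) = 2/(-2 + (j + 2*j)) = 2/(-2 + 3*j))
1/(-5377 + 1/(X(73) + t(35))) = 1/(-5377 + 1/(2/(-2 + 3*73) + 63)) = 1/(-5377 + 1/(2/(-2 + 219) + 63)) = 1/(-5377 + 1/(2/217 + 63)) = 1/(-5377 + 1/(13673/217)) = 1/(-5377 + 217/13673) = 1/(-73519504/13673) = -13673/73519504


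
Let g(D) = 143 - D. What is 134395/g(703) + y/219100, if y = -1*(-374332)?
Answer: -208830847/876400 ≈ -238.28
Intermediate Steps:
y = 374332
134395/g(703) + y/219100 = 134395/(143 - 1*703) + 374332/219100 = 134395/(143 - 703) + 374332*(1/219100) = 134395/(-560) + 13369/7825 = 134395*(-1/560) + 13369/7825 = -26879/112 + 13369/7825 = -208830847/876400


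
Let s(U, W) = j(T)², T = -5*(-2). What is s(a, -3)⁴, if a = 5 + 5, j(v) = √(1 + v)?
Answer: 14641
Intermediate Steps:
T = 10
a = 10
s(U, W) = 11 (s(U, W) = (√(1 + 10))² = (√11)² = 11)
s(a, -3)⁴ = 11⁴ = 14641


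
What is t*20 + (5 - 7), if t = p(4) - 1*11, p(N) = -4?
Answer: -302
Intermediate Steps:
t = -15 (t = -4 - 1*11 = -4 - 11 = -15)
t*20 + (5 - 7) = -15*20 + (5 - 7) = -300 - 2 = -302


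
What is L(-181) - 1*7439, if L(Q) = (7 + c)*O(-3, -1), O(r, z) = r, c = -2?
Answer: -7454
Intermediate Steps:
L(Q) = -15 (L(Q) = (7 - 2)*(-3) = 5*(-3) = -15)
L(-181) - 1*7439 = -15 - 1*7439 = -15 - 7439 = -7454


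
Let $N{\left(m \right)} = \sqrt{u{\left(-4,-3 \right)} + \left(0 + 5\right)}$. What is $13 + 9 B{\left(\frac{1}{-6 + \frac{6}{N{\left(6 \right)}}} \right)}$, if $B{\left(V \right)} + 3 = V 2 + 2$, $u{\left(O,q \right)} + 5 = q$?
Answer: $\frac{7}{4} + \frac{3 i \sqrt{3}}{4} \approx 1.75 + 1.299 i$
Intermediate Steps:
$u{\left(O,q \right)} = -5 + q$
$N{\left(m \right)} = i \sqrt{3}$ ($N{\left(m \right)} = \sqrt{\left(-5 - 3\right) + \left(0 + 5\right)} = \sqrt{-8 + 5} = \sqrt{-3} = i \sqrt{3}$)
$B{\left(V \right)} = -1 + 2 V$ ($B{\left(V \right)} = -3 + \left(V 2 + 2\right) = -3 + \left(2 V + 2\right) = -3 + \left(2 + 2 V\right) = -1 + 2 V$)
$13 + 9 B{\left(\frac{1}{-6 + \frac{6}{N{\left(6 \right)}}} \right)} = 13 + 9 \left(-1 + \frac{2}{-6 + \frac{6}{i \sqrt{3}}}\right) = 13 + 9 \left(-1 + \frac{2}{-6 + 6 \left(- \frac{i \sqrt{3}}{3}\right)}\right) = 13 + 9 \left(-1 + \frac{2}{-6 - 2 i \sqrt{3}}\right) = 13 - \left(9 - \frac{18}{-6 - 2 i \sqrt{3}}\right) = 4 + \frac{18}{-6 - 2 i \sqrt{3}}$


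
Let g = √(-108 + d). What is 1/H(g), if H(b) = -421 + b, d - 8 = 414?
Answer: -421/176927 - √314/176927 ≈ -0.0024797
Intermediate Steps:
d = 422 (d = 8 + 414 = 422)
g = √314 (g = √(-108 + 422) = √314 ≈ 17.720)
1/H(g) = 1/(-421 + √314)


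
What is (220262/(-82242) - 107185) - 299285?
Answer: -16714563001/41121 ≈ -4.0647e+5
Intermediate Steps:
(220262/(-82242) - 107185) - 299285 = (220262*(-1/82242) - 107185) - 299285 = (-110131/41121 - 107185) - 299285 = -4407664516/41121 - 299285 = -16714563001/41121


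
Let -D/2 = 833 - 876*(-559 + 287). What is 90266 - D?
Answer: 568476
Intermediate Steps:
D = -478210 (D = -2*(833 - 876*(-559 + 287)) = -2*(833 - 876*(-272)) = -2*(833 + 238272) = -2*239105 = -478210)
90266 - D = 90266 - 1*(-478210) = 90266 + 478210 = 568476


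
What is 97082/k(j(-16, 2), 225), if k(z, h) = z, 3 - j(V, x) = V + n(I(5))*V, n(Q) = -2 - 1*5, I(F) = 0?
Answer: -97082/93 ≈ -1043.9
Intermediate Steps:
n(Q) = -7 (n(Q) = -2 - 5 = -7)
j(V, x) = 3 + 6*V (j(V, x) = 3 - (V - 7*V) = 3 - (-6)*V = 3 + 6*V)
97082/k(j(-16, 2), 225) = 97082/(3 + 6*(-16)) = 97082/(3 - 96) = 97082/(-93) = 97082*(-1/93) = -97082/93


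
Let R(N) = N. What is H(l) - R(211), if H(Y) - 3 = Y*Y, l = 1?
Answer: -207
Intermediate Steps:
H(Y) = 3 + Y² (H(Y) = 3 + Y*Y = 3 + Y²)
H(l) - R(211) = (3 + 1²) - 1*211 = (3 + 1) - 211 = 4 - 211 = -207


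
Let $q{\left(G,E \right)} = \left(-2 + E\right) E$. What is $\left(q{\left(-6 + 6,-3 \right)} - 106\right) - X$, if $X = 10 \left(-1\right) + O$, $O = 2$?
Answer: $-83$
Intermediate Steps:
$q{\left(G,E \right)} = E \left(-2 + E\right)$
$X = -8$ ($X = 10 \left(-1\right) + 2 = -10 + 2 = -8$)
$\left(q{\left(-6 + 6,-3 \right)} - 106\right) - X = \left(- 3 \left(-2 - 3\right) - 106\right) - -8 = \left(\left(-3\right) \left(-5\right) - 106\right) + 8 = \left(15 - 106\right) + 8 = -91 + 8 = -83$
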